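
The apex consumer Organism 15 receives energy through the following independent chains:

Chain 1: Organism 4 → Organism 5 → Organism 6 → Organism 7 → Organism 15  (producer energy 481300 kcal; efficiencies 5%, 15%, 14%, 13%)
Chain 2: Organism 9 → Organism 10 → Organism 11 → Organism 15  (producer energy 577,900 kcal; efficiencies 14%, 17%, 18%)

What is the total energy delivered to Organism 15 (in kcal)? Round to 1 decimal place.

Chain 1: 481300 × 0.05 × 0.15 × 0.14 × 0.13 = 65.69745 kcal
Chain 2: 577900 × 0.14 × 0.17 × 0.18 = 2475.7236 kcal
Total at Organism 15: 65.69745 + 2475.7236 = 2541.42105 kcal

2541.4 kcal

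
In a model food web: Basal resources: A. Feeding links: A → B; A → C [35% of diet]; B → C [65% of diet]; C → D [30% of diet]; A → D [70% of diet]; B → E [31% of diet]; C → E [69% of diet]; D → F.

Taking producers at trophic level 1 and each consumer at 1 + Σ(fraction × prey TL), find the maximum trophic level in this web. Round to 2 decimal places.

B: 1 + 1 = 2
C: 1 + (0.35×1 + 0.65×2) = 2.65
D: 1 + (0.3×2.65 + 0.7×1) = 2.495
E: 1 + (0.31×2 + 0.69×2.65) = 3.4485
F: 1 + 2.495 = 3.495

3.50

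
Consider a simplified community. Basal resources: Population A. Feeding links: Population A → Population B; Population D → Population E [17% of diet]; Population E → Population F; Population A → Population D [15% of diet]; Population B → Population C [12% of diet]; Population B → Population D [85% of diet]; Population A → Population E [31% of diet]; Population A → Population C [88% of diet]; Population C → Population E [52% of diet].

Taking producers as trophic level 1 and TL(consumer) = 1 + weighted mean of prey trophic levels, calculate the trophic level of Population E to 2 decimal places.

Population B: 1 + 1 = 2
Population C: 1 + (0.88×1 + 0.12×2) = 2.12
Population D: 1 + (0.15×1 + 0.85×2) = 2.85
Population E: 1 + (0.31×1 + 0.52×2.12 + 0.17×2.85) = 2.8969
Population F: 1 + 2.8969 = 3.8969

2.90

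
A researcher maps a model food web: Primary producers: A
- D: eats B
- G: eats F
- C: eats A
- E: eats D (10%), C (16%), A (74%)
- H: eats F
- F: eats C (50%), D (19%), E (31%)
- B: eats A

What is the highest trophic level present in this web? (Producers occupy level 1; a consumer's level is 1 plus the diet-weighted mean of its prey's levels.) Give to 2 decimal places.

4.30

B: 1 + 1 = 2
C: 1 + 1 = 2
D: 1 + 2 = 3
E: 1 + (0.1×3 + 0.16×2 + 0.74×1) = 2.36
F: 1 + (0.5×2 + 0.19×3 + 0.31×2.36) = 3.3016
G: 1 + 3.3016 = 4.3016
H: 1 + 3.3016 = 4.3016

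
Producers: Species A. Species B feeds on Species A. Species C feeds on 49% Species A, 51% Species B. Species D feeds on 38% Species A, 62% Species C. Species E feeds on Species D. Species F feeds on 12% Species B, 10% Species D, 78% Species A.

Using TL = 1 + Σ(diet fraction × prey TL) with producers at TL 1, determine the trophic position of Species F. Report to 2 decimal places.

2.31

Species B: 1 + 1 = 2
Species C: 1 + (0.49×1 + 0.51×2) = 2.51
Species D: 1 + (0.38×1 + 0.62×2.51) = 2.9362
Species E: 1 + 2.9362 = 3.9362
Species F: 1 + (0.12×2 + 0.1×2.9362 + 0.78×1) = 2.31362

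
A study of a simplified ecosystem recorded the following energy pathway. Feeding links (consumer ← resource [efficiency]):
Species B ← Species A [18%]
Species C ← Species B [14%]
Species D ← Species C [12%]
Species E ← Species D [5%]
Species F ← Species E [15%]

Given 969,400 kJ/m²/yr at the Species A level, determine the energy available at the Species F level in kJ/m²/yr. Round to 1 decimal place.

22.0 kJ/m²/yr

Species B: 969400 × 0.18 = 174492 kJ/m²/yr
Species C: 174492 × 0.14 = 24428.88 kJ/m²/yr
Species D: 24428.88 × 0.12 = 2931.4656 kJ/m²/yr
Species E: 2931.4656 × 0.05 = 146.57328 kJ/m²/yr
Species F: 146.57328 × 0.15 = 21.985992 kJ/m²/yr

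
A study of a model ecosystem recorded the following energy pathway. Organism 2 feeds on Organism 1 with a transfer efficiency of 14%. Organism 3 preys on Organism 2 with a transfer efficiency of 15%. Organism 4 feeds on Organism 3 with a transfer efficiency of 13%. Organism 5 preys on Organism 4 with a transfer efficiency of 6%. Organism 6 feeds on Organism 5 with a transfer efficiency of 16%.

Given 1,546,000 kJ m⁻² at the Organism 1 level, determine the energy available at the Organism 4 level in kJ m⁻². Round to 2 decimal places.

Organism 2: 1546000 × 0.14 = 216440 kJ m⁻²
Organism 3: 216440 × 0.15 = 32466 kJ m⁻²
Organism 4: 32466 × 0.13 = 4220.58 kJ m⁻²

4220.58 kJ m⁻²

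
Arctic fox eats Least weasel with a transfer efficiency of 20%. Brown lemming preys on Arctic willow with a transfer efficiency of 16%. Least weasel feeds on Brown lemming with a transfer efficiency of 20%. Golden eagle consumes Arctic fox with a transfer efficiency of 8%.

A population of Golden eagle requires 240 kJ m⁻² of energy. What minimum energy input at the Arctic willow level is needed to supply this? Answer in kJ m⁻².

468750 kJ m⁻²

Cumulative transfer efficiency: 0.16 × 0.2 × 0.2 × 0.08 = 0.000512
Arctic willow energy = 240 / 0.000512 = 468750 kJ m⁻²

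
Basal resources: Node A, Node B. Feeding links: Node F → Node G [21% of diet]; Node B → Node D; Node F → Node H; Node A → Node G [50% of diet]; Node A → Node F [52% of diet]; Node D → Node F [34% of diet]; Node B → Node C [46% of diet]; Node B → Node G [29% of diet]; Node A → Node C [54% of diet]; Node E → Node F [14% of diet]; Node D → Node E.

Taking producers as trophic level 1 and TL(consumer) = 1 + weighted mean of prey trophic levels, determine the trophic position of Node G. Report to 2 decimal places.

2.34

Node C: 1 + (0.54×1 + 0.46×1) = 2
Node D: 1 + 1 = 2
Node E: 1 + 2 = 3
Node F: 1 + (0.52×1 + 0.34×2 + 0.14×3) = 2.62
Node G: 1 + (0.5×1 + 0.21×2.62 + 0.29×1) = 2.3402
Node H: 1 + 2.62 = 3.62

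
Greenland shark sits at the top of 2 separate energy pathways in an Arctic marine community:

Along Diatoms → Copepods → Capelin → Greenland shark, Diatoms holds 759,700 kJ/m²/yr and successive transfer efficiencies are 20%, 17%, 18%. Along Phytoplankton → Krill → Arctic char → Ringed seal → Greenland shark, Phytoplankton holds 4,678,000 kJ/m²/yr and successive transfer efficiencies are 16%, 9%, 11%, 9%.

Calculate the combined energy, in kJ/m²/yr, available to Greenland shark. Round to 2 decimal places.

Via Diatoms: 759700 × 0.2 × 0.17 × 0.18 = 4649.364 kJ/m²/yr
Via Phytoplankton: 4678000 × 0.16 × 0.09 × 0.11 × 0.09 = 666.89568 kJ/m²/yr
Total at Greenland shark: 4649.364 + 666.89568 = 5316.25968 kJ/m²/yr

5316.26 kJ/m²/yr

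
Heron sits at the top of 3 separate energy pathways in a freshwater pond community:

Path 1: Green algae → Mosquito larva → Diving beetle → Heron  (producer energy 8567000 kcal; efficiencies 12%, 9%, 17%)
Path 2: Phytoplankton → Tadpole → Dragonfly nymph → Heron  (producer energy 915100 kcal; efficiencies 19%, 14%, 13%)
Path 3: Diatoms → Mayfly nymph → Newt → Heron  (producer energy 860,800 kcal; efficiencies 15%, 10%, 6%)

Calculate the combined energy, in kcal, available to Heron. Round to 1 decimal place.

Path 1: 8567000 × 0.12 × 0.09 × 0.17 = 15729.012 kcal
Path 2: 915100 × 0.19 × 0.14 × 0.13 = 3164.4158 kcal
Path 3: 860800 × 0.15 × 0.1 × 0.06 = 774.72 kcal
Total at Heron: 15729.012 + 3164.4158 + 774.72 = 19668.1478 kcal

19668.1 kcal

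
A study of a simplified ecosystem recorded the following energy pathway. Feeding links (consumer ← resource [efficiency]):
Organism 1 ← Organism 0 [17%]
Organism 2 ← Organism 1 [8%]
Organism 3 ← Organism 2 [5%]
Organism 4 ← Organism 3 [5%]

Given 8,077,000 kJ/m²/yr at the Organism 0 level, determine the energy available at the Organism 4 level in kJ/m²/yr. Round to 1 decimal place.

Organism 1: 8077000 × 0.17 = 1373090 kJ/m²/yr
Organism 2: 1373090 × 0.08 = 109847.2 kJ/m²/yr
Organism 3: 109847.2 × 0.05 = 5492.36 kJ/m²/yr
Organism 4: 5492.36 × 0.05 = 274.618 kJ/m²/yr

274.6 kJ/m²/yr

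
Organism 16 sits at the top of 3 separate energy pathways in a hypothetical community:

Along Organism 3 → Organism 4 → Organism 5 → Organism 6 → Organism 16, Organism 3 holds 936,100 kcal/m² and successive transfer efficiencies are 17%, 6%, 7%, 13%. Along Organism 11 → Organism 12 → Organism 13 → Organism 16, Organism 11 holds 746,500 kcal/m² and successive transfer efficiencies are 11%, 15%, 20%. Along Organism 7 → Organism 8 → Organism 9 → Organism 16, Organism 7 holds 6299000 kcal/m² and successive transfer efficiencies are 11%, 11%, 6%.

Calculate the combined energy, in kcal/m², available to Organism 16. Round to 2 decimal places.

Via Organism 3: 936100 × 0.17 × 0.06 × 0.07 × 0.13 = 86.888802 kcal/m²
Via Organism 11: 746500 × 0.11 × 0.15 × 0.2 = 2463.45 kcal/m²
Via Organism 7: 6299000 × 0.11 × 0.11 × 0.06 = 4573.074 kcal/m²
Total at Organism 16: 86.888802 + 2463.45 + 4573.074 = 7123.412802 kcal/m²

7123.41 kcal/m²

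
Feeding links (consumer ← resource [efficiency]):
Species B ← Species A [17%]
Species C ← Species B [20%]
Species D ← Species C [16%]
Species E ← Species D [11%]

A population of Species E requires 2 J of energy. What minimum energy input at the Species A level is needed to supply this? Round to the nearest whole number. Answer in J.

3342 J

Cumulative transfer efficiency: 0.17 × 0.2 × 0.16 × 0.11 = 0.0005984
Species A energy = 2 / 0.0005984 = 3342 J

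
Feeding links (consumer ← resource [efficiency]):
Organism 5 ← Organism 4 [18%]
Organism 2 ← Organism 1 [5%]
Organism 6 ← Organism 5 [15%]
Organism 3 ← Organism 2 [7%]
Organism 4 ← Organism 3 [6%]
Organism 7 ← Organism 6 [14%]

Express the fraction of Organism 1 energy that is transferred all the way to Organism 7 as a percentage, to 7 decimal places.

Product of link efficiencies: 0.05 × 0.07 × 0.06 × 0.18 × 0.15 × 0.14 = 0.0000007938
As a percentage: 0.0000007938 × 100 = 0.0000794%

0.0000794%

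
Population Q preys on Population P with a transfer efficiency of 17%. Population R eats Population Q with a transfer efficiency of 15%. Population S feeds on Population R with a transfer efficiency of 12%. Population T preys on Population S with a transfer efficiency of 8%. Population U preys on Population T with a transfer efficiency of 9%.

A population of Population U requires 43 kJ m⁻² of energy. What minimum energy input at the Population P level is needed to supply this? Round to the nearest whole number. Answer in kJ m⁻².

Cumulative transfer efficiency: 0.17 × 0.15 × 0.12 × 0.08 × 0.09 = 0.000022032
Population P energy = 43 / 0.000022032 = 1951707 kJ m⁻²

1951707 kJ m⁻²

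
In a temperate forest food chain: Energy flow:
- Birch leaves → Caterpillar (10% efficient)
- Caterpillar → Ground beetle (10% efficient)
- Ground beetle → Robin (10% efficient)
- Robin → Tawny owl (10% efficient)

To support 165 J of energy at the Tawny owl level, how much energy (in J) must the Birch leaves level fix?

Cumulative transfer efficiency: 0.1 × 0.1 × 0.1 × 0.1 = 0.0001
Birch leaves energy = 165 / 0.0001 = 1650000 J

1650000 J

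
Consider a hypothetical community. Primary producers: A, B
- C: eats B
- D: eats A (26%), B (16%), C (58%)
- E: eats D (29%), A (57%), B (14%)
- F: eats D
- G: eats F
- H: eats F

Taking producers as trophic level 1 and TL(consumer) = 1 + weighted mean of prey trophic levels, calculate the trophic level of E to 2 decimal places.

C: 1 + 1 = 2
D: 1 + (0.26×1 + 0.16×1 + 0.58×2) = 2.58
E: 1 + (0.29×2.58 + 0.57×1 + 0.14×1) = 2.4582
F: 1 + 2.58 = 3.58
G: 1 + 3.58 = 4.58
H: 1 + 3.58 = 4.58

2.46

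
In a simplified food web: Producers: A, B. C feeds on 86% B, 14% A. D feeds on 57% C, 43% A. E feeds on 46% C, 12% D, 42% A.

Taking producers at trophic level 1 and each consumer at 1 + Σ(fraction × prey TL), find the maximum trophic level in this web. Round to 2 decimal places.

2.65

C: 1 + (0.86×1 + 0.14×1) = 2
D: 1 + (0.57×2 + 0.43×1) = 2.57
E: 1 + (0.46×2 + 0.12×2.57 + 0.42×1) = 2.6484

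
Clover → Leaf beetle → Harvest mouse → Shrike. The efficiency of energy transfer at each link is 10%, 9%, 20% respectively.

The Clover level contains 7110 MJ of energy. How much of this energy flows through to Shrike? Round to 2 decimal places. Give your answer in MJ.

Leaf beetle: 7110 × 0.1 = 711 MJ
Harvest mouse: 711 × 0.09 = 63.99 MJ
Shrike: 63.99 × 0.2 = 12.798 MJ

12.80 MJ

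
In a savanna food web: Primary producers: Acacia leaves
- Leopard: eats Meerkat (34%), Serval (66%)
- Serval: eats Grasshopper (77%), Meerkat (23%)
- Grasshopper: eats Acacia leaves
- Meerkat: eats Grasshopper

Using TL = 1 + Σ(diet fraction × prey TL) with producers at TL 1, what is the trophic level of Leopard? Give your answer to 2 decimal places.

4.15

Grasshopper: 1 + 1 = 2
Meerkat: 1 + 2 = 3
Serval: 1 + (0.77×2 + 0.23×3) = 3.23
Leopard: 1 + (0.34×3 + 0.66×3.23) = 4.1518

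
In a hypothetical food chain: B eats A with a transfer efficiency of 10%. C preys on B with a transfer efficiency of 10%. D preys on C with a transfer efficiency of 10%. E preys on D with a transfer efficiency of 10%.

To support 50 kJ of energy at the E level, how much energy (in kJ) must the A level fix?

Cumulative transfer efficiency: 0.1 × 0.1 × 0.1 × 0.1 = 0.0001
A energy = 50 / 0.0001 = 500000 kJ

500000 kJ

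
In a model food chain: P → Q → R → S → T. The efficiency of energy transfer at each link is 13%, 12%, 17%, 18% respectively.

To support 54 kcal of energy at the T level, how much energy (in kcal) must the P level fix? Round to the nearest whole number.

113122 kcal

Cumulative transfer efficiency: 0.13 × 0.12 × 0.17 × 0.18 = 0.00047736
P energy = 54 / 0.00047736 = 113122 kcal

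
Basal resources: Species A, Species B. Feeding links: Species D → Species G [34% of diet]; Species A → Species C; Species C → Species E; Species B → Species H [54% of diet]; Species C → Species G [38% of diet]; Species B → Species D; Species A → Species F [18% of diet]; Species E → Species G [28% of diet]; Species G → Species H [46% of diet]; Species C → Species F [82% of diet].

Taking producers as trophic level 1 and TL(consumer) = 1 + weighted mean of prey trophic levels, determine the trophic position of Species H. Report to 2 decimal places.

Species C: 1 + 1 = 2
Species D: 1 + 1 = 2
Species E: 1 + 2 = 3
Species F: 1 + (0.18×1 + 0.82×2) = 2.82
Species G: 1 + (0.34×2 + 0.28×3 + 0.38×2) = 3.28
Species H: 1 + (0.54×1 + 0.46×3.28) = 3.0488

3.05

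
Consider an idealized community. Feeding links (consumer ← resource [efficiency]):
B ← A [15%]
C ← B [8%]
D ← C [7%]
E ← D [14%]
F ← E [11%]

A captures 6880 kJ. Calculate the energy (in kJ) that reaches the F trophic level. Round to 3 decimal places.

B: 6880 × 0.15 = 1032 kJ
C: 1032 × 0.08 = 82.56 kJ
D: 82.56 × 0.07 = 5.7792 kJ
E: 5.7792 × 0.14 = 0.809088 kJ
F: 0.809088 × 0.11 = 0.08899968 kJ

0.089 kJ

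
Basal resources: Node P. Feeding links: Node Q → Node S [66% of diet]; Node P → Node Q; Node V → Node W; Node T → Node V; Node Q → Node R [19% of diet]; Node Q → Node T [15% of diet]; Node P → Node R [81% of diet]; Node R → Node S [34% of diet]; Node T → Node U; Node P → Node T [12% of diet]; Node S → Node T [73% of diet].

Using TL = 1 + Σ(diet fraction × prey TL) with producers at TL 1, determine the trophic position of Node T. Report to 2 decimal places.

3.66

Node Q: 1 + 1 = 2
Node R: 1 + (0.81×1 + 0.19×2) = 2.19
Node S: 1 + (0.34×2.19 + 0.66×2) = 3.0646
Node T: 1 + (0.15×2 + 0.12×1 + 0.73×3.0646) = 3.657158
Node U: 1 + 3.657158 = 4.657158
Node V: 1 + 3.657158 = 4.657158
Node W: 1 + 4.657158 = 5.657158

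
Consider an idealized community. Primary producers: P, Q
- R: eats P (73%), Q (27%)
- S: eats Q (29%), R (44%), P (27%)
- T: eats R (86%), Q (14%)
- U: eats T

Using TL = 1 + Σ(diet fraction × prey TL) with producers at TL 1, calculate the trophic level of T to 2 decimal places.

R: 1 + (0.73×1 + 0.27×1) = 2
S: 1 + (0.29×1 + 0.44×2 + 0.27×1) = 2.44
T: 1 + (0.86×2 + 0.14×1) = 2.86
U: 1 + 2.86 = 3.86

2.86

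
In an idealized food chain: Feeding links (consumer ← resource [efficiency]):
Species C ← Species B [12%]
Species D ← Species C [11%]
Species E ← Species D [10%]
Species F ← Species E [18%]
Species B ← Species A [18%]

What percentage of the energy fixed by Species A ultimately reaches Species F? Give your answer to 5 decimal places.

Product of link efficiencies: 0.18 × 0.12 × 0.11 × 0.1 × 0.18 = 0.000042768
As a percentage: 0.000042768 × 100 = 0.00428%

0.00428%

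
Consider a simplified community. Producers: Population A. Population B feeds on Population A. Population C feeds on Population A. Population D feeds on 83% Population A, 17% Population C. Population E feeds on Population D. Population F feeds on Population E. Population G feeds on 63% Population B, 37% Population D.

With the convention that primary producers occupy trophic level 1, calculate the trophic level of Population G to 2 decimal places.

3.06

Population B: 1 + 1 = 2
Population C: 1 + 1 = 2
Population D: 1 + (0.83×1 + 0.17×2) = 2.17
Population E: 1 + 2.17 = 3.17
Population F: 1 + 3.17 = 4.17
Population G: 1 + (0.63×2 + 0.37×2.17) = 3.0629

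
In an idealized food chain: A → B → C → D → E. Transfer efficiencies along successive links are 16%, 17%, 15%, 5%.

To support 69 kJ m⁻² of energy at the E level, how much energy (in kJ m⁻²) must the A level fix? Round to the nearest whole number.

338235 kJ m⁻²

Cumulative transfer efficiency: 0.16 × 0.17 × 0.15 × 0.05 = 0.000204
A energy = 69 / 0.000204 = 338235 kJ m⁻²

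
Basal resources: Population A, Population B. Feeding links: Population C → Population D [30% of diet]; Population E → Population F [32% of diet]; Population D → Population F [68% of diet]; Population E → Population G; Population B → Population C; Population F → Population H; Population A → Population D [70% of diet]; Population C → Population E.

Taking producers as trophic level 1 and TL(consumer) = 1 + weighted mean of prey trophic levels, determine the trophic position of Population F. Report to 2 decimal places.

Population C: 1 + 1 = 2
Population D: 1 + (0.3×2 + 0.7×1) = 2.3
Population E: 1 + 2 = 3
Population F: 1 + (0.32×3 + 0.68×2.3) = 3.524
Population G: 1 + 3 = 4
Population H: 1 + 3.524 = 4.524

3.52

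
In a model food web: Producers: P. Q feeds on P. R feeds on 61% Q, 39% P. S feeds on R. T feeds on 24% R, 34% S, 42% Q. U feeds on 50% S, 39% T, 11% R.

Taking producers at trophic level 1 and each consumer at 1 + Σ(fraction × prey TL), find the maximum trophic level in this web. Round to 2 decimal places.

Q: 1 + 1 = 2
R: 1 + (0.61×2 + 0.39×1) = 2.61
S: 1 + 2.61 = 3.61
T: 1 + (0.24×2.61 + 0.34×3.61 + 0.42×2) = 3.6938
U: 1 + (0.5×3.61 + 0.39×3.6938 + 0.11×2.61) = 4.532682

4.53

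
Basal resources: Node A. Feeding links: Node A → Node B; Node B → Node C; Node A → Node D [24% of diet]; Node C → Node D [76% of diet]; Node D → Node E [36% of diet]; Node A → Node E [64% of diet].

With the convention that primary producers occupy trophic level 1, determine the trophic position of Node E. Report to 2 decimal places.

Node B: 1 + 1 = 2
Node C: 1 + 2 = 3
Node D: 1 + (0.24×1 + 0.76×3) = 3.52
Node E: 1 + (0.36×3.52 + 0.64×1) = 2.9072

2.91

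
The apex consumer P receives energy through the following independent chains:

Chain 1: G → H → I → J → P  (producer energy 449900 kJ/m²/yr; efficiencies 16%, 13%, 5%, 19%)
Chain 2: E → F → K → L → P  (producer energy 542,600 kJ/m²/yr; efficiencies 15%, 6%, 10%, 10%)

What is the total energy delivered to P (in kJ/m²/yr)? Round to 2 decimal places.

137.73 kJ/m²/yr

Chain 1: 449900 × 0.16 × 0.13 × 0.05 × 0.19 = 88.90024 kJ/m²/yr
Chain 2: 542600 × 0.15 × 0.06 × 0.1 × 0.1 = 48.834 kJ/m²/yr
Total at P: 88.90024 + 48.834 = 137.73424 kJ/m²/yr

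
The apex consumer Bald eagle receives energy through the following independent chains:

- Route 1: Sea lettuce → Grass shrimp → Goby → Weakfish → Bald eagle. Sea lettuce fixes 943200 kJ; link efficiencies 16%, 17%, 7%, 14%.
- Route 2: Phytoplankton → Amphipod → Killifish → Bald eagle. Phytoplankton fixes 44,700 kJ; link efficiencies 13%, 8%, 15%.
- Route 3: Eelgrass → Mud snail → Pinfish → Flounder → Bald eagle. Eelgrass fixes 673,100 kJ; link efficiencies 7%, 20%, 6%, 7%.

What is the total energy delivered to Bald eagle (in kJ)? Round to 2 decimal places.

360.73 kJ

Route 1: 943200 × 0.16 × 0.17 × 0.07 × 0.14 = 251.419392 kJ
Route 2: 44700 × 0.13 × 0.08 × 0.15 = 69.732 kJ
Route 3: 673100 × 0.07 × 0.2 × 0.06 × 0.07 = 39.57828 kJ
Total at Bald eagle: 251.419392 + 69.732 + 39.57828 = 360.729672 kJ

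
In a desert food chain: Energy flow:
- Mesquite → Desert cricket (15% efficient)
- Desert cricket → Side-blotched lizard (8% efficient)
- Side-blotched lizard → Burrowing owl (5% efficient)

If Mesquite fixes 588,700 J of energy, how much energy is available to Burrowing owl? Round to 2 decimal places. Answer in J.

353.22 J

Desert cricket: 588700 × 0.15 = 88305 J
Side-blotched lizard: 88305 × 0.08 = 7064.4 J
Burrowing owl: 7064.4 × 0.05 = 353.22 J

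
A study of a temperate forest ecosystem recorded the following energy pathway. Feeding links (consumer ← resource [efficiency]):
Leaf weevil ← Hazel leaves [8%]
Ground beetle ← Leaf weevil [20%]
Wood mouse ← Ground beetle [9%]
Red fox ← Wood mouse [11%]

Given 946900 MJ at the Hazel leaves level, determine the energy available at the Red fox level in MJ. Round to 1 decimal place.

150.0 MJ

Leaf weevil: 946900 × 0.08 = 75752 MJ
Ground beetle: 75752 × 0.2 = 15150.4 MJ
Wood mouse: 15150.4 × 0.09 = 1363.536 MJ
Red fox: 1363.536 × 0.11 = 149.98896 MJ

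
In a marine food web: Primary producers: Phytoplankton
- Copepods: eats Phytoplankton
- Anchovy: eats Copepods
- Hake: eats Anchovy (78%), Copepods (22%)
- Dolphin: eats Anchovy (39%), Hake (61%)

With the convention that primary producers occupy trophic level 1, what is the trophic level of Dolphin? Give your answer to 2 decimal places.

Copepods: 1 + 1 = 2
Anchovy: 1 + 2 = 3
Hake: 1 + (0.78×3 + 0.22×2) = 3.78
Dolphin: 1 + (0.39×3 + 0.61×3.78) = 4.4758

4.48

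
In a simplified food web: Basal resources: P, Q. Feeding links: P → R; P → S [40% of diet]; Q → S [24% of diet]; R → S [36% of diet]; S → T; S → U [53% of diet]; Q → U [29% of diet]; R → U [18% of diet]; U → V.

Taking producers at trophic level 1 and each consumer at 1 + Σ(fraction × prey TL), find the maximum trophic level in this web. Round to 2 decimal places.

3.90

R: 1 + 1 = 2
S: 1 + (0.4×1 + 0.24×1 + 0.36×2) = 2.36
T: 1 + 2.36 = 3.36
U: 1 + (0.53×2.36 + 0.29×1 + 0.18×2) = 2.9008
V: 1 + 2.9008 = 3.9008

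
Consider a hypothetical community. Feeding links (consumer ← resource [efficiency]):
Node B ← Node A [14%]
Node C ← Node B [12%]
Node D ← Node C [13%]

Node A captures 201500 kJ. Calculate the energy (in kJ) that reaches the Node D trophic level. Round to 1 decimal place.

Node B: 201500 × 0.14 = 28210 kJ
Node C: 28210 × 0.12 = 3385.2 kJ
Node D: 3385.2 × 0.13 = 440.076 kJ

440.1 kJ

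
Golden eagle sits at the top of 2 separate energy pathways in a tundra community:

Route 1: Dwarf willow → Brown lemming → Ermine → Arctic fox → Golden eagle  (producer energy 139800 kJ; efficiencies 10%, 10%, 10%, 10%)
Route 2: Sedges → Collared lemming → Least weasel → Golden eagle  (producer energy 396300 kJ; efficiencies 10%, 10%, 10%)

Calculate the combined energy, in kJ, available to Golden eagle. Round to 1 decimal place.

Route 1: 139800 × 0.1 × 0.1 × 0.1 × 0.1 = 13.98 kJ
Route 2: 396300 × 0.1 × 0.1 × 0.1 = 396.3 kJ
Total at Golden eagle: 13.98 + 396.3 = 410.28 kJ

410.3 kJ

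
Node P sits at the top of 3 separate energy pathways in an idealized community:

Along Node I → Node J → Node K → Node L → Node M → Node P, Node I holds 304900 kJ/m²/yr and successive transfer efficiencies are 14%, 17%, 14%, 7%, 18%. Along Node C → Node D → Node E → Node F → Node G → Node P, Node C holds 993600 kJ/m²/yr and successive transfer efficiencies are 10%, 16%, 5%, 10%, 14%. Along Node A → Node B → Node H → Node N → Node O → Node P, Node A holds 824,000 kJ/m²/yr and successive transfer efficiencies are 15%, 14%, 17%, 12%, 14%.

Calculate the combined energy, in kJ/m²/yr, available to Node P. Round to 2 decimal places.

73.35 kJ/m²/yr

Via Node I: 304900 × 0.14 × 0.17 × 0.14 × 0.07 × 0.18 = 12.80067768 kJ/m²/yr
Via Node C: 993600 × 0.1 × 0.16 × 0.05 × 0.1 × 0.14 = 11.12832 kJ/m²/yr
Via Node A: 824000 × 0.15 × 0.14 × 0.17 × 0.12 × 0.14 = 49.420224 kJ/m²/yr
Total at Node P: 12.80067768 + 11.12832 + 49.420224 = 73.34922168 kJ/m²/yr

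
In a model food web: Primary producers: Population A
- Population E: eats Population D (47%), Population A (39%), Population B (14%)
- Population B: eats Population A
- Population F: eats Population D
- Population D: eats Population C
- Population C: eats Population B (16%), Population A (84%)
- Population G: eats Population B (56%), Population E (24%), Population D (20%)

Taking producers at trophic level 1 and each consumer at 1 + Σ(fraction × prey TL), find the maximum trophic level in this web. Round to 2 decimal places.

Population B: 1 + 1 = 2
Population C: 1 + (0.16×2 + 0.84×1) = 2.16
Population D: 1 + 2.16 = 3.16
Population E: 1 + (0.47×3.16 + 0.39×1 + 0.14×2) = 3.1552
Population F: 1 + 3.16 = 4.16
Population G: 1 + (0.56×2 + 0.24×3.1552 + 0.2×3.16) = 3.509248

4.16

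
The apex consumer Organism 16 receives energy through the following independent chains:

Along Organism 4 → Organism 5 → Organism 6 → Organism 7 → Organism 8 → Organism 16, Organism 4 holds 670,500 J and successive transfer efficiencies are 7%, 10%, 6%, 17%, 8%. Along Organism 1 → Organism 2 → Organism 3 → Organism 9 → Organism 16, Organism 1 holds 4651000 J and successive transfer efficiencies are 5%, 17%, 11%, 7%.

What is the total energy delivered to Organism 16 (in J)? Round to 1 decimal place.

Via Organism 4: 670500 × 0.07 × 0.1 × 0.06 × 0.17 × 0.08 = 3.829896 J
Via Organism 1: 4651000 × 0.05 × 0.17 × 0.11 × 0.07 = 304.40795 J
Total at Organism 16: 3.829896 + 304.40795 = 308.237846 J

308.2 J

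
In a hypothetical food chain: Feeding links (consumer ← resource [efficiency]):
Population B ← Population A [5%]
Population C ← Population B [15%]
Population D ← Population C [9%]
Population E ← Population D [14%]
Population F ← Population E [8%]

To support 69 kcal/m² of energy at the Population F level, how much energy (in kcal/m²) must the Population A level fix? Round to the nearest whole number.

Cumulative transfer efficiency: 0.05 × 0.15 × 0.09 × 0.14 × 0.08 = 0.00000756
Population A energy = 69 / 0.00000756 = 9126984 kcal/m²

9126984 kcal/m²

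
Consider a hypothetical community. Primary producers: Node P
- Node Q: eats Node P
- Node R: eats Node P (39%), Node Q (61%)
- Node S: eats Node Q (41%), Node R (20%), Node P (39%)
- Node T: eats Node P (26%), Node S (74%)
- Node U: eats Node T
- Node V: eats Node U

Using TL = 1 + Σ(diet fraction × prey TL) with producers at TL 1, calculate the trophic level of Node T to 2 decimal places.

3.28

Node Q: 1 + 1 = 2
Node R: 1 + (0.39×1 + 0.61×2) = 2.61
Node S: 1 + (0.41×2 + 0.2×2.61 + 0.39×1) = 2.732
Node T: 1 + (0.26×1 + 0.74×2.732) = 3.28168
Node U: 1 + 3.28168 = 4.28168
Node V: 1 + 4.28168 = 5.28168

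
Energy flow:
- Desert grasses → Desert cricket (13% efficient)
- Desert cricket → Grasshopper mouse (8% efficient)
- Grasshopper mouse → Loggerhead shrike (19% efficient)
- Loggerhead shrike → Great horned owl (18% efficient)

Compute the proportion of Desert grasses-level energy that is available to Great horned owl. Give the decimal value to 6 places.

0.000356

Product of link efficiencies: 0.13 × 0.08 × 0.19 × 0.18 = 0.00035568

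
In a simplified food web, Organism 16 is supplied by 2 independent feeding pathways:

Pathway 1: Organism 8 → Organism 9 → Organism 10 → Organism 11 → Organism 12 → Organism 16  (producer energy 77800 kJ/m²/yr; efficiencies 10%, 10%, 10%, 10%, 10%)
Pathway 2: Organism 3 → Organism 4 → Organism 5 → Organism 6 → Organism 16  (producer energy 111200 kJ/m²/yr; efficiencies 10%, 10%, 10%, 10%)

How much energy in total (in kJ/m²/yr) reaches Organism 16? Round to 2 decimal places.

Pathway 1: 77800 × 0.1 × 0.1 × 0.1 × 0.1 × 0.1 = 0.778 kJ/m²/yr
Pathway 2: 111200 × 0.1 × 0.1 × 0.1 × 0.1 = 11.12 kJ/m²/yr
Total at Organism 16: 0.778 + 11.12 = 11.898 kJ/m²/yr

11.90 kJ/m²/yr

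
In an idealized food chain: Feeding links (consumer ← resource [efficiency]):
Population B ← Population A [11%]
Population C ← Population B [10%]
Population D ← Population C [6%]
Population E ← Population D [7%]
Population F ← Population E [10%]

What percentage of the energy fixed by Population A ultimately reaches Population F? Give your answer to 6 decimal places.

0.000462%

Product of link efficiencies: 0.11 × 0.1 × 0.06 × 0.07 × 0.1 = 0.00000462
As a percentage: 0.00000462 × 100 = 0.000462%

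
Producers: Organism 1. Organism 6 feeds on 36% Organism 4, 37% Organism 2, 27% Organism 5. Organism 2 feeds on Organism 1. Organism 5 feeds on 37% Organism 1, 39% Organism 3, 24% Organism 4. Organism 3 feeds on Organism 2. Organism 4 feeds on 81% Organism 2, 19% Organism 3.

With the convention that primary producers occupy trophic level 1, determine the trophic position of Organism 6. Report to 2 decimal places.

3.78

Organism 2: 1 + 1 = 2
Organism 3: 1 + 2 = 3
Organism 4: 1 + (0.81×2 + 0.19×3) = 3.19
Organism 5: 1 + (0.37×1 + 0.39×3 + 0.24×3.19) = 3.3056
Organism 6: 1 + (0.36×3.19 + 0.37×2 + 0.27×3.3056) = 3.780912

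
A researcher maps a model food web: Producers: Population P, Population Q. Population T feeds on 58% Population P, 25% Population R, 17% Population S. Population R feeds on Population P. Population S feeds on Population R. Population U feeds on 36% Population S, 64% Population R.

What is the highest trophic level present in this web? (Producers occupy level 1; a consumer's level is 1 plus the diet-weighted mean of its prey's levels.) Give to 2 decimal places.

Population R: 1 + 1 = 2
Population S: 1 + 2 = 3
Population T: 1 + (0.58×1 + 0.25×2 + 0.17×3) = 2.59
Population U: 1 + (0.36×3 + 0.64×2) = 3.36

3.36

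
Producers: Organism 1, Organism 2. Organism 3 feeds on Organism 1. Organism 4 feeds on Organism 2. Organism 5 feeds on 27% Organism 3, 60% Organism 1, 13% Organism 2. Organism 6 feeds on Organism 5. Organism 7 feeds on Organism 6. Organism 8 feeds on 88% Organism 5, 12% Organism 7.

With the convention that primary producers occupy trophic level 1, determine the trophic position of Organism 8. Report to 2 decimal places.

3.51

Organism 3: 1 + 1 = 2
Organism 4: 1 + 1 = 2
Organism 5: 1 + (0.27×2 + 0.6×1 + 0.13×1) = 2.27
Organism 6: 1 + 2.27 = 3.27
Organism 7: 1 + 3.27 = 4.27
Organism 8: 1 + (0.88×2.27 + 0.12×4.27) = 3.51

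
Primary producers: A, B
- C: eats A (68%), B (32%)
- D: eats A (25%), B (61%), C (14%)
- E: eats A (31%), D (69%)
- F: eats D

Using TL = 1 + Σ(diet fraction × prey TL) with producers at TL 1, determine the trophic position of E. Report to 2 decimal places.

2.79

C: 1 + (0.68×1 + 0.32×1) = 2
D: 1 + (0.25×1 + 0.61×1 + 0.14×2) = 2.14
E: 1 + (0.31×1 + 0.69×2.14) = 2.7866
F: 1 + 2.14 = 3.14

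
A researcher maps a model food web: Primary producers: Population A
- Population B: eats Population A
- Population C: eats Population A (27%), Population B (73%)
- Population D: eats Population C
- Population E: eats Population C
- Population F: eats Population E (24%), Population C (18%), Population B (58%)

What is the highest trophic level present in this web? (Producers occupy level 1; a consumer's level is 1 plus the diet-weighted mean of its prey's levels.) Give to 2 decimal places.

3.73

Population B: 1 + 1 = 2
Population C: 1 + (0.27×1 + 0.73×2) = 2.73
Population D: 1 + 2.73 = 3.73
Population E: 1 + 2.73 = 3.73
Population F: 1 + (0.24×3.73 + 0.18×2.73 + 0.58×2) = 3.5466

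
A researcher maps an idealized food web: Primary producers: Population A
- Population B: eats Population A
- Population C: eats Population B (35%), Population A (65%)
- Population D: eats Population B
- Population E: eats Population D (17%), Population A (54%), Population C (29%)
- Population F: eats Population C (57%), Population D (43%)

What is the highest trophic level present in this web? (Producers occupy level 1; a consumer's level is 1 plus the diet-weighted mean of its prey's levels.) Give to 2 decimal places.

Population B: 1 + 1 = 2
Population C: 1 + (0.35×2 + 0.65×1) = 2.35
Population D: 1 + 2 = 3
Population E: 1 + (0.17×3 + 0.54×1 + 0.29×2.35) = 2.7315
Population F: 1 + (0.57×2.35 + 0.43×3) = 3.6295

3.63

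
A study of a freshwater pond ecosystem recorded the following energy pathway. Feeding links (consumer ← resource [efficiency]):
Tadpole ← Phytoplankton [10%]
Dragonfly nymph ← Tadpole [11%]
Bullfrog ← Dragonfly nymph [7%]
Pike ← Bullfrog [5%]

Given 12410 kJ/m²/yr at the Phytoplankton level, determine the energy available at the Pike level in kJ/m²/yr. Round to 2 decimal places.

0.48 kJ/m²/yr

Tadpole: 12410 × 0.1 = 1241 kJ/m²/yr
Dragonfly nymph: 1241 × 0.11 = 136.51 kJ/m²/yr
Bullfrog: 136.51 × 0.07 = 9.5557 kJ/m²/yr
Pike: 9.5557 × 0.05 = 0.477785 kJ/m²/yr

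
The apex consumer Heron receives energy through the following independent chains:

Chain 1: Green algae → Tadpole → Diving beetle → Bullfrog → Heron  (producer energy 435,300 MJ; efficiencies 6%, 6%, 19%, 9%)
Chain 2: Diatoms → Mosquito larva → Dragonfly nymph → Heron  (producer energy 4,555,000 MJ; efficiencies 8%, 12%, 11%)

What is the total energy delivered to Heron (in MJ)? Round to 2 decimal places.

4836.88 MJ

Chain 1: 435300 × 0.06 × 0.06 × 0.19 × 0.09 = 26.797068 MJ
Chain 2: 4555000 × 0.08 × 0.12 × 0.11 = 4810.08 MJ
Total at Heron: 26.797068 + 4810.08 = 4836.877068 MJ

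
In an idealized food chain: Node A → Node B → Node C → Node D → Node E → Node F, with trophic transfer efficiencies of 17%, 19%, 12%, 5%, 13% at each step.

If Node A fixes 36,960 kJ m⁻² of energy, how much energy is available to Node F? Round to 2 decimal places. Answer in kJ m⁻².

0.93 kJ m⁻²

Node B: 36960 × 0.17 = 6283.2 kJ m⁻²
Node C: 6283.2 × 0.19 = 1193.808 kJ m⁻²
Node D: 1193.808 × 0.12 = 143.25696 kJ m⁻²
Node E: 143.25696 × 0.05 = 7.162848 kJ m⁻²
Node F: 7.162848 × 0.13 = 0.93117024 kJ m⁻²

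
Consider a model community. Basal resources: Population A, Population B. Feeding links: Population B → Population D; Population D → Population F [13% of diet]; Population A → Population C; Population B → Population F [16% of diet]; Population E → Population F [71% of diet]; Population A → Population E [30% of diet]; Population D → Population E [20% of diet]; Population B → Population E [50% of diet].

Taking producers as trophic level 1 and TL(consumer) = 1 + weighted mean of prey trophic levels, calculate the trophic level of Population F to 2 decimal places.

2.98

Population C: 1 + 1 = 2
Population D: 1 + 1 = 2
Population E: 1 + (0.5×1 + 0.3×1 + 0.2×2) = 2.2
Population F: 1 + (0.13×2 + 0.71×2.2 + 0.16×1) = 2.982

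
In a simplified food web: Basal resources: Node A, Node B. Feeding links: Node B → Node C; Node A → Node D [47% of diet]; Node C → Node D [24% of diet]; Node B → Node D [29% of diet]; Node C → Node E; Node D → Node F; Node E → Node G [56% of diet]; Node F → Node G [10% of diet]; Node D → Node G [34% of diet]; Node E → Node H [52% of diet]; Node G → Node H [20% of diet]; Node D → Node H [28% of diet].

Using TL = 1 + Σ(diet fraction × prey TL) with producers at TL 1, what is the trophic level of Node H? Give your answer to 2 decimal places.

3.94

Node C: 1 + 1 = 2
Node D: 1 + (0.47×1 + 0.24×2 + 0.29×1) = 2.24
Node E: 1 + 2 = 3
Node F: 1 + 2.24 = 3.24
Node G: 1 + (0.56×3 + 0.1×3.24 + 0.34×2.24) = 3.7656
Node H: 1 + (0.52×3 + 0.2×3.7656 + 0.28×2.24) = 3.94032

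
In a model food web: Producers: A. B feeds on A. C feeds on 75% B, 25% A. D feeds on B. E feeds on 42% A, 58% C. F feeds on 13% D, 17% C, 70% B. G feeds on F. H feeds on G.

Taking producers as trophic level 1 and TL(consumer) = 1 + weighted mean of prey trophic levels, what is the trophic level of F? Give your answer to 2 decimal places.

3.26

B: 1 + 1 = 2
C: 1 + (0.75×2 + 0.25×1) = 2.75
D: 1 + 2 = 3
E: 1 + (0.42×1 + 0.58×2.75) = 3.015
F: 1 + (0.13×3 + 0.17×2.75 + 0.7×2) = 3.2575
G: 1 + 3.2575 = 4.2575
H: 1 + 4.2575 = 5.2575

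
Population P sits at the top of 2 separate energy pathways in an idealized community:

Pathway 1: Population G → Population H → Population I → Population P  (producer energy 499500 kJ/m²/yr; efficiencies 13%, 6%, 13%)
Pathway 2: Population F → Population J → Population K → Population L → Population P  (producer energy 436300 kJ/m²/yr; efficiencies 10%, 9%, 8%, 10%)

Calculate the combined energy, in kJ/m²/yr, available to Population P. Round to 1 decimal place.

Pathway 1: 499500 × 0.13 × 0.06 × 0.13 = 506.493 kJ/m²/yr
Pathway 2: 436300 × 0.1 × 0.09 × 0.08 × 0.1 = 31.4136 kJ/m²/yr
Total at Population P: 506.493 + 31.4136 = 537.9066 kJ/m²/yr

537.9 kJ/m²/yr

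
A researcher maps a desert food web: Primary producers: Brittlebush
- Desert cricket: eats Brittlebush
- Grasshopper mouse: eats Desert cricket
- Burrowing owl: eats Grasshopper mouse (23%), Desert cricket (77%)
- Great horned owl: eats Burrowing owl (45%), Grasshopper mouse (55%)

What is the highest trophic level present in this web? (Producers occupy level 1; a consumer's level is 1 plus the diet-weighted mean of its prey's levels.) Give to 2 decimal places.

Desert cricket: 1 + 1 = 2
Grasshopper mouse: 1 + 2 = 3
Burrowing owl: 1 + (0.23×3 + 0.77×2) = 3.23
Great horned owl: 1 + (0.45×3.23 + 0.55×3) = 4.1035

4.10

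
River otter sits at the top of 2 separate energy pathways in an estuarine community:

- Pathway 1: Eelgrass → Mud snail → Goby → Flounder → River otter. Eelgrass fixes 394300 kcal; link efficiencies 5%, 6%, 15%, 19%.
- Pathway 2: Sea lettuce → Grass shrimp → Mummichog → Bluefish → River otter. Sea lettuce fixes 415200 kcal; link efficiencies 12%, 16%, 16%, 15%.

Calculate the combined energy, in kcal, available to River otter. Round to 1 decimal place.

225.0 kcal

Pathway 1: 394300 × 0.05 × 0.06 × 0.15 × 0.19 = 33.71265 kcal
Pathway 2: 415200 × 0.12 × 0.16 × 0.16 × 0.15 = 191.32416 kcal
Total at River otter: 33.71265 + 191.32416 = 225.03681 kcal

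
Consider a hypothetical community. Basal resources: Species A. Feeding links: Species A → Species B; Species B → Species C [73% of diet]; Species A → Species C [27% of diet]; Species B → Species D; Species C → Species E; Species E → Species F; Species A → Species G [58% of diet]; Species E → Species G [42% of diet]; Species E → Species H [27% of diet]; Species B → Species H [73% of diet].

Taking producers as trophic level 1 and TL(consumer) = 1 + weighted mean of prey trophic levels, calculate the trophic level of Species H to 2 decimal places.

Species B: 1 + 1 = 2
Species C: 1 + (0.73×2 + 0.27×1) = 2.73
Species D: 1 + 2 = 3
Species E: 1 + 2.73 = 3.73
Species F: 1 + 3.73 = 4.73
Species G: 1 + (0.58×1 + 0.42×3.73) = 3.1466
Species H: 1 + (0.27×3.73 + 0.73×2) = 3.4671

3.47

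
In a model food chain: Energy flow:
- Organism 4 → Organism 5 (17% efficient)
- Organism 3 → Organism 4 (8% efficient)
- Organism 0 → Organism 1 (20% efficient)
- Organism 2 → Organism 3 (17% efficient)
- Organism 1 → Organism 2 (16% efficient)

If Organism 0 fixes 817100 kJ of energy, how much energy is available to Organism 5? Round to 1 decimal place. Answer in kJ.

60.5 kJ

Organism 1: 817100 × 0.2 = 163420 kJ
Organism 2: 163420 × 0.16 = 26147.2 kJ
Organism 3: 26147.2 × 0.17 = 4445.024 kJ
Organism 4: 4445.024 × 0.08 = 355.60192 kJ
Organism 5: 355.60192 × 0.17 = 60.4523264 kJ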